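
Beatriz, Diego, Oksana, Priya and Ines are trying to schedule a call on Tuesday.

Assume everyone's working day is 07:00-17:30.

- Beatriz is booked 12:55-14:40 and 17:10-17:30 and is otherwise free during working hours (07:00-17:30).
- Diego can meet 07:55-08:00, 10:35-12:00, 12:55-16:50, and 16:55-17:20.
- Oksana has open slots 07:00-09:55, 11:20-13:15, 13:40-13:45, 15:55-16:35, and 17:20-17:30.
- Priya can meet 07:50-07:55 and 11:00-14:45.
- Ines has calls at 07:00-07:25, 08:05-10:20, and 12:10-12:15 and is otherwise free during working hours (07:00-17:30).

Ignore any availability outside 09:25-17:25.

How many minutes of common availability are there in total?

40 minutes

Beatriz free within 07:00–17:30: 07:00–12:55, 14:40–17:10.
Ines free within 07:00–17:30: 07:25–08:05, 10:20–12:10, 12:15–17:30.
Beatriz ∩ Diego: 07:55–08:00, 10:35–12:00, 14:40–16:50, 16:55–17:10.
Beatriz ∩ Diego ∩ Oksana: 07:55–08:00, 11:20–12:00, 15:55–16:35.
Beatriz ∩ Diego ∩ Oksana ∩ Priya: 11:20–12:00.
Beatriz ∩ Diego ∩ Oksana ∩ Priya ∩ Ines: 11:20–12:00.
Restricted to 09:25–17:25: 11:20–12:00.
Total common minutes: 40.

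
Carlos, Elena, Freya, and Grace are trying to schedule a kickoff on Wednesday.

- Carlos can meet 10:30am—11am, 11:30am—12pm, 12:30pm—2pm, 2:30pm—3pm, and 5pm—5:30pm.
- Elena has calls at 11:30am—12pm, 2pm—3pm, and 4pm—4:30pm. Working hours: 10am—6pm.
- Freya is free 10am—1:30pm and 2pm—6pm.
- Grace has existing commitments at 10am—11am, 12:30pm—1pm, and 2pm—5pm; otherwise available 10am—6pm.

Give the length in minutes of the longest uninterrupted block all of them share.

30 minutes

Elena free within 10:00–18:00: 10:00–11:30, 12:00–14:00, 15:00–16:00, 16:30–18:00.
Grace free within 10:00–18:00: 11:00–12:30, 13:00–14:00, 17:00–18:00.
Carlos ∩ Elena: 10:30–11:00, 12:30–14:00, 17:00–17:30.
Carlos ∩ Elena ∩ Freya: 10:30–11:00, 12:30–13:30, 17:00–17:30.
Carlos ∩ Elena ∩ Freya ∩ Grace: 13:00–13:30, 17:00–17:30.
Common window lengths: 30, 30 min; longest is 30.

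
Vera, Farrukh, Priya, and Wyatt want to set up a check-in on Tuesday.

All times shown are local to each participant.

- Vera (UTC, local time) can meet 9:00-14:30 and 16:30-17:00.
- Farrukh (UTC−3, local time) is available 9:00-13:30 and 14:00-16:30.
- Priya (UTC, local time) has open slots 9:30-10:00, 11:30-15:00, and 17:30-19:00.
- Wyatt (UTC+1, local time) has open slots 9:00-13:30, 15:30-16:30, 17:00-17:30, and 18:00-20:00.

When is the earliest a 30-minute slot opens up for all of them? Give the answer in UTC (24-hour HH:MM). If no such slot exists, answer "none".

12:00

Vera → UTC: 09:00–14:30, 16:30–17:00.
Farrukh → UTC: 12:00–16:30, 17:00–19:30.
Priya → UTC: 09:30–10:00, 11:30–15:00, 17:30–19:00.
Wyatt → UTC: 08:00–12:30, 14:30–15:30, 16:00–16:30, 17:00–19:00.
Vera ∩ Farrukh: 12:00–14:30.
Vera ∩ Farrukh ∩ Priya: 12:00–14:30.
Vera ∩ Farrukh ∩ Priya ∩ Wyatt: 12:00–12:30.
Windows ≥ 30 min: 12:00–12:30.
Earliest such window starts at 12:00.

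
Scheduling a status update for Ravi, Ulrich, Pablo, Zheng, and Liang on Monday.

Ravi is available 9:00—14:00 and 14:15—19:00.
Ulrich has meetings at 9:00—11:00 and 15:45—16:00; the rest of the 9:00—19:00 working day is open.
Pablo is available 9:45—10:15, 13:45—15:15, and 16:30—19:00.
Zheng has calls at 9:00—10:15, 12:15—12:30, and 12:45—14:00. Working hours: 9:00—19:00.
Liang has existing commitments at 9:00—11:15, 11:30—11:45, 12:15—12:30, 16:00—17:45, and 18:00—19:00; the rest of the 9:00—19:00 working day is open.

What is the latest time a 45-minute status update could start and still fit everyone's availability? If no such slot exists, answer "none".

Ulrich free within 09:00–19:00: 11:00–15:45, 16:00–19:00.
Zheng free within 09:00–19:00: 10:15–12:15, 12:30–12:45, 14:00–19:00.
Liang free within 09:00–19:00: 11:15–11:30, 11:45–12:15, 12:30–16:00, 17:45–18:00.
Ravi ∩ Ulrich: 11:00–14:00, 14:15–15:45, 16:00–19:00.
Ravi ∩ Ulrich ∩ Pablo: 13:45–14:00, 14:15–15:15, 16:30–19:00.
Ravi ∩ Ulrich ∩ Pablo ∩ Zheng: 14:15–15:15, 16:30–19:00.
Ravi ∩ Ulrich ∩ Pablo ∩ Zheng ∩ Liang: 14:15–15:15, 17:45–18:00.
Windows ≥ 45 min: 14:15–15:15.
Latest start in the last window 14:15–15:15 is 15:15 − 45 min = 14:30.

14:30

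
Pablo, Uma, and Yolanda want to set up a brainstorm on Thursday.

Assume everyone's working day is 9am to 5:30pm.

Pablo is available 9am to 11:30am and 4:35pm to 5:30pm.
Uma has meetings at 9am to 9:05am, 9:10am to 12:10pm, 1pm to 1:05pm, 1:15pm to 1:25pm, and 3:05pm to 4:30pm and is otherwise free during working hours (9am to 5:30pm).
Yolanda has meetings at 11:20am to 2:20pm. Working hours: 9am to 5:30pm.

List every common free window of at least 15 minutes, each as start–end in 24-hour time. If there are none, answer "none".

16:35–17:30

Uma free within 09:00–17:30: 09:05–09:10, 12:10–13:00, 13:05–13:15, 13:25–15:05, 16:30–17:30.
Yolanda free within 09:00–17:30: 09:00–11:20, 14:20–17:30.
Pablo ∩ Uma: 09:05–09:10, 16:35–17:30.
Pablo ∩ Uma ∩ Yolanda: 09:05–09:10, 16:35–17:30.
Windows ≥ 15 min: 16:35–17:30.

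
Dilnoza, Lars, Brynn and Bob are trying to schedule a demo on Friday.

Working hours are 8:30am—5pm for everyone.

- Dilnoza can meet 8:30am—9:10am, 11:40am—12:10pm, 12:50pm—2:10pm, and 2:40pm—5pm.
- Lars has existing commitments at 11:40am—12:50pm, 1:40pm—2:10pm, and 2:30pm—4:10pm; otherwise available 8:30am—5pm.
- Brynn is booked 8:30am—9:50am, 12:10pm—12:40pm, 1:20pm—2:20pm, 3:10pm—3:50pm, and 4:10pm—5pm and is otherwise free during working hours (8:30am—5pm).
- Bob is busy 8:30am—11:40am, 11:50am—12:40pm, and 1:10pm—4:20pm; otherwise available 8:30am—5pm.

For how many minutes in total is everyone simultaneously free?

Lars free within 08:30–17:00: 08:30–11:40, 12:50–13:40, 14:10–14:30, 16:10–17:00.
Brynn free within 08:30–17:00: 09:50–12:10, 12:40–13:20, 14:20–15:10, 15:50–16:10.
Bob free within 08:30–17:00: 11:40–11:50, 12:40–13:10, 16:20–17:00.
Dilnoza ∩ Lars: 08:30–09:10, 12:50–13:40, 16:10–17:00.
Dilnoza ∩ Lars ∩ Brynn: 12:50–13:20.
Dilnoza ∩ Lars ∩ Brynn ∩ Bob: 12:50–13:10.
Total common minutes: 20.

20 minutes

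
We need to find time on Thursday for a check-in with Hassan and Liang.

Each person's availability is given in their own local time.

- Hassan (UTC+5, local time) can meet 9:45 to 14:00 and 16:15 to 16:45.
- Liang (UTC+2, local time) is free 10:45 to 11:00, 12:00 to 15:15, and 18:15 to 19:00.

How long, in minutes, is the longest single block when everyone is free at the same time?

Hassan → UTC: 04:45–09:00, 11:15–11:45.
Liang → UTC: 08:45–09:00, 10:00–13:15, 16:15–17:00.
Hassan ∩ Liang: 08:45–09:00, 11:15–11:45.
Common window lengths: 15, 30 min; longest is 30.

30 minutes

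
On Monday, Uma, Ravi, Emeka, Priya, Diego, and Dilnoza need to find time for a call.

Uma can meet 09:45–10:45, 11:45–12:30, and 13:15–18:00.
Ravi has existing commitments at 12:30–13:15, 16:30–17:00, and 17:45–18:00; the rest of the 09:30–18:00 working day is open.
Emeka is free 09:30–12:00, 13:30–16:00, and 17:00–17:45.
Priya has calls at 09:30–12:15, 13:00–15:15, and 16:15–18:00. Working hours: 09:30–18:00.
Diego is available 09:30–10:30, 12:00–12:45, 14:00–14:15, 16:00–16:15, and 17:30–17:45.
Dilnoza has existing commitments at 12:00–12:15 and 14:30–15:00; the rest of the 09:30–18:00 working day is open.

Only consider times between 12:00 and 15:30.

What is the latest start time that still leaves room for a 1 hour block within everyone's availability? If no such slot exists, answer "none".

Ravi free within 09:30–18:00: 09:30–12:30, 13:15–16:30, 17:00–17:45.
Priya free within 09:30–18:00: 12:15–13:00, 15:15–16:15.
Dilnoza free within 09:30–18:00: 09:30–12:00, 12:15–14:30, 15:00–18:00.
Uma ∩ Ravi: 09:45–10:45, 11:45–12:30, 13:15–16:30, 17:00–17:45.
Uma ∩ Ravi ∩ Emeka: 09:45–10:45, 11:45–12:00, 13:30–16:00, 17:00–17:45.
Uma ∩ Ravi ∩ Emeka ∩ Priya: 15:15–16:00.
Uma ∩ Ravi ∩ Emeka ∩ Priya ∩ Diego: (none).
Uma ∩ Ravi ∩ Emeka ∩ Priya ∩ Diego ∩ Dilnoza: (none).
Restricted to 12:00–15:30: (none).
Windows ≥ 60 min: (none).

none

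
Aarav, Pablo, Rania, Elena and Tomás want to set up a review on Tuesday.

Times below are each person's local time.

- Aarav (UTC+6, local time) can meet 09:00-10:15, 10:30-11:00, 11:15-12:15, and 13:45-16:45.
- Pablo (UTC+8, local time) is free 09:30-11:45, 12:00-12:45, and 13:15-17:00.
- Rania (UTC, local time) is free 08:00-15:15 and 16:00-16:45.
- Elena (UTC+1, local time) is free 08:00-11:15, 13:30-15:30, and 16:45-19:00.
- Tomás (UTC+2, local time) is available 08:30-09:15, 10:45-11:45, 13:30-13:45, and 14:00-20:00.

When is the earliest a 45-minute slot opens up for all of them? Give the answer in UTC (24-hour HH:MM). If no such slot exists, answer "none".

Aarav → UTC: 03:00–04:15, 04:30–05:00, 05:15–06:15, 07:45–10:45.
Pablo → UTC: 01:30–03:45, 04:00–04:45, 05:15–09:00.
Rania → UTC: 08:00–15:15, 16:00–16:45.
Elena → UTC: 07:00–10:15, 12:30–14:30, 15:45–18:00.
Tomás → UTC: 06:30–07:15, 08:45–09:45, 11:30–11:45, 12:00–18:00.
Aarav ∩ Pablo: 03:00–03:45, 04:00–04:15, 04:30–04:45, 05:15–06:15, 07:45–09:00.
Aarav ∩ Pablo ∩ Rania: 08:00–09:00.
Aarav ∩ Pablo ∩ Rania ∩ Elena: 08:00–09:00.
Aarav ∩ Pablo ∩ Rania ∩ Elena ∩ Tomás: 08:45–09:00.
Windows ≥ 45 min: (none).

none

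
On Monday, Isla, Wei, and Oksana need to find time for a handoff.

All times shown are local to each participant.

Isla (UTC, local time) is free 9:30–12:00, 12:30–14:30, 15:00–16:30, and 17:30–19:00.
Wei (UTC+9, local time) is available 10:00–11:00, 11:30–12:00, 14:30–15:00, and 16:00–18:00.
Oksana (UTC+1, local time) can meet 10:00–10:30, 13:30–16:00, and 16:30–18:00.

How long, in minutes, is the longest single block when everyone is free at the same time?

0 minutes

Isla → UTC: 09:30–12:00, 12:30–14:30, 15:00–16:30, 17:30–19:00.
Wei → UTC: 01:00–02:00, 02:30–03:00, 05:30–06:00, 07:00–09:00.
Oksana → UTC: 09:00–09:30, 12:30–15:00, 15:30–17:00.
Isla ∩ Wei: (none).
Isla ∩ Wei ∩ Oksana: (none).
No common window.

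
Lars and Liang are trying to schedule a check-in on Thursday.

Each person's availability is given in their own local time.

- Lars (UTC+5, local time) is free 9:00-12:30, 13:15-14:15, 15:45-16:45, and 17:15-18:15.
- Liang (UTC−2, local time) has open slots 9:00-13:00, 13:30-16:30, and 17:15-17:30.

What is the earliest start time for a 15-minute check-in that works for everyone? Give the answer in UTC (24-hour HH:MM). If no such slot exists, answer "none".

Lars → UTC: 04:00–07:30, 08:15–09:15, 10:45–11:45, 12:15–13:15.
Liang → UTC: 11:00–15:00, 15:30–18:30, 19:15–19:30.
Lars ∩ Liang: 11:00–11:45, 12:15–13:15.
Windows ≥ 15 min: 11:00–11:45, 12:15–13:15.
Earliest such window starts at 11:00.

11:00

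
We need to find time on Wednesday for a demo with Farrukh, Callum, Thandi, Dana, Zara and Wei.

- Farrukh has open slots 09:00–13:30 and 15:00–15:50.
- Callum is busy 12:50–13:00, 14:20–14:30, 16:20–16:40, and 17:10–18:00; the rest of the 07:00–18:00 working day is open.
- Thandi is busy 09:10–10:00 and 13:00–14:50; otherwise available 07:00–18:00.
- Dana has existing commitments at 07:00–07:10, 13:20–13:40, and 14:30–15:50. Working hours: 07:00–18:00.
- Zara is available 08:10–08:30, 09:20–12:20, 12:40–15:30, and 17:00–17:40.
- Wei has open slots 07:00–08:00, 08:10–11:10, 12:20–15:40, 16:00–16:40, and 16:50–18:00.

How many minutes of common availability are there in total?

80 minutes

Callum free within 07:00–18:00: 07:00–12:50, 13:00–14:20, 14:30–16:20, 16:40–17:10.
Thandi free within 07:00–18:00: 07:00–09:10, 10:00–13:00, 14:50–18:00.
Dana free within 07:00–18:00: 07:10–13:20, 13:40–14:30, 15:50–18:00.
Farrukh ∩ Callum: 09:00–12:50, 13:00–13:30, 15:00–15:50.
Farrukh ∩ Callum ∩ Thandi: 09:00–09:10, 10:00–12:50, 15:00–15:50.
Farrukh ∩ Callum ∩ Thandi ∩ Dana: 09:00–09:10, 10:00–12:50.
Farrukh ∩ Callum ∩ Thandi ∩ Dana ∩ Zara: 10:00–12:20, 12:40–12:50.
Farrukh ∩ Callum ∩ Thandi ∩ Dana ∩ Zara ∩ Wei: 10:00–11:10, 12:40–12:50.
Total common minutes: 70 + 10 = 80.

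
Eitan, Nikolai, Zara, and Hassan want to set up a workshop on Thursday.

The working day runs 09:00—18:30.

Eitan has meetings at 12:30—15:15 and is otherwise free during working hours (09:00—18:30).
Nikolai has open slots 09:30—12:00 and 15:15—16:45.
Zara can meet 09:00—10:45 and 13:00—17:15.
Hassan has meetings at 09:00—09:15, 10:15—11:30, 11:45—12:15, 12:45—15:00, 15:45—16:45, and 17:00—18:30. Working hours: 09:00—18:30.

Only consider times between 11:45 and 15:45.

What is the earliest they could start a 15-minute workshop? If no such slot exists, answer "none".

Eitan free within 09:00–18:30: 09:00–12:30, 15:15–18:30.
Hassan free within 09:00–18:30: 09:15–10:15, 11:30–11:45, 12:15–12:45, 15:00–15:45, 16:45–17:00.
Eitan ∩ Nikolai: 09:30–12:00, 15:15–16:45.
Eitan ∩ Nikolai ∩ Zara: 09:30–10:45, 15:15–16:45.
Eitan ∩ Nikolai ∩ Zara ∩ Hassan: 09:30–10:15, 15:15–15:45.
Restricted to 11:45–15:45: 15:15–15:45.
Windows ≥ 15 min: 15:15–15:45.
Earliest such window starts at 15:15.

15:15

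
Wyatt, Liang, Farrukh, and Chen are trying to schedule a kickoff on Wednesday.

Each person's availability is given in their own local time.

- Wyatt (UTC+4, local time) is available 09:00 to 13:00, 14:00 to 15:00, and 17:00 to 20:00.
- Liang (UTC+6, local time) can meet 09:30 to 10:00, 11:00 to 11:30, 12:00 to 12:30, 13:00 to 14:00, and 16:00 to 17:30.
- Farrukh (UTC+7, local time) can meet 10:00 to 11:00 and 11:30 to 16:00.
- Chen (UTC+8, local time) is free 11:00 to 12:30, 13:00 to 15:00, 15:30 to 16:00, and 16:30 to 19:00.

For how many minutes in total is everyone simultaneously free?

90 minutes

Wyatt → UTC: 05:00–09:00, 10:00–11:00, 13:00–16:00.
Liang → UTC: 03:30–04:00, 05:00–05:30, 06:00–06:30, 07:00–08:00, 10:00–11:30.
Farrukh → UTC: 03:00–04:00, 04:30–09:00.
Chen → UTC: 03:00–04:30, 05:00–07:00, 07:30–08:00, 08:30–11:00.
Wyatt ∩ Liang: 05:00–05:30, 06:00–06:30, 07:00–08:00, 10:00–11:00.
Wyatt ∩ Liang ∩ Farrukh: 05:00–05:30, 06:00–06:30, 07:00–08:00.
Wyatt ∩ Liang ∩ Farrukh ∩ Chen: 05:00–05:30, 06:00–06:30, 07:30–08:00.
Total common minutes: 30 + 30 + 30 = 90.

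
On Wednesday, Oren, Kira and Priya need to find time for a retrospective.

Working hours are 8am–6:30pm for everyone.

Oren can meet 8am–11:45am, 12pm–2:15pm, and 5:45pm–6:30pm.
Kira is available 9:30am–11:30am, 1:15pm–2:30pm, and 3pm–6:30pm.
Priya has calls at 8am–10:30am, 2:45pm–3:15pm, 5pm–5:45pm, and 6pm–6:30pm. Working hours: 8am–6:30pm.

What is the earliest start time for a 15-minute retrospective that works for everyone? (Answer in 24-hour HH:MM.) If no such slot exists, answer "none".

Priya free within 08:00–18:30: 10:30–14:45, 15:15–17:00, 17:45–18:00.
Oren ∩ Kira: 09:30–11:30, 13:15–14:15, 17:45–18:30.
Oren ∩ Kira ∩ Priya: 10:30–11:30, 13:15–14:15, 17:45–18:00.
Windows ≥ 15 min: 10:30–11:30, 13:15–14:15, 17:45–18:00.
Earliest such window starts at 10:30.

10:30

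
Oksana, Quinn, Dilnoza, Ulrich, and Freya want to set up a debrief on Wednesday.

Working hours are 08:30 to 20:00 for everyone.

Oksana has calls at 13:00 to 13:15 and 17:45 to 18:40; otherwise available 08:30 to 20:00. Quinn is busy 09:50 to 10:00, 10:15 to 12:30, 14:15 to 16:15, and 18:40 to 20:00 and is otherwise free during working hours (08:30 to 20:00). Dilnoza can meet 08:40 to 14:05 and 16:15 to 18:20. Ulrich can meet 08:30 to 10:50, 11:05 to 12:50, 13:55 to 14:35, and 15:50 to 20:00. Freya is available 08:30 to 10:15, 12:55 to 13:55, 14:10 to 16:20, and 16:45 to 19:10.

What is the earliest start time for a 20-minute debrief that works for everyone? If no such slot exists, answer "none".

Oksana free within 08:30–20:00: 08:30–13:00, 13:15–17:45, 18:40–20:00.
Quinn free within 08:30–20:00: 08:30–09:50, 10:00–10:15, 12:30–14:15, 16:15–18:40.
Oksana ∩ Quinn: 08:30–09:50, 10:00–10:15, 12:30–13:00, 13:15–14:15, 16:15–17:45.
Oksana ∩ Quinn ∩ Dilnoza: 08:40–09:50, 10:00–10:15, 12:30–13:00, 13:15–14:05, 16:15–17:45.
Oksana ∩ Quinn ∩ Dilnoza ∩ Ulrich: 08:40–09:50, 10:00–10:15, 12:30–12:50, 13:55–14:05, 16:15–17:45.
Oksana ∩ Quinn ∩ Dilnoza ∩ Ulrich ∩ Freya: 08:40–09:50, 10:00–10:15, 16:15–16:20, 16:45–17:45.
Windows ≥ 20 min: 08:40–09:50, 16:45–17:45.
Earliest such window starts at 08:40.

08:40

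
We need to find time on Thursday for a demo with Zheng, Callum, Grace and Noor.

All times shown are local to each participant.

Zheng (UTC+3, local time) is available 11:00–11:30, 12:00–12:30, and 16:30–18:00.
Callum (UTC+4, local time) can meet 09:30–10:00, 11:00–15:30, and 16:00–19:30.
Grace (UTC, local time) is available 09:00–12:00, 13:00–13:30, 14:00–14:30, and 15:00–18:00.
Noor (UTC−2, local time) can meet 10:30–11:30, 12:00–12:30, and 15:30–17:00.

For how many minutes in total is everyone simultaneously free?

Zheng → UTC: 08:00–08:30, 09:00–09:30, 13:30–15:00.
Callum → UTC: 05:30–06:00, 07:00–11:30, 12:00–15:30.
Grace → UTC: 09:00–12:00, 13:00–13:30, 14:00–14:30, 15:00–18:00.
Noor → UTC: 12:30–13:30, 14:00–14:30, 17:30–19:00.
Zheng ∩ Callum: 08:00–08:30, 09:00–09:30, 13:30–15:00.
Zheng ∩ Callum ∩ Grace: 09:00–09:30, 14:00–14:30.
Zheng ∩ Callum ∩ Grace ∩ Noor: 14:00–14:30.
Total common minutes: 30.

30 minutes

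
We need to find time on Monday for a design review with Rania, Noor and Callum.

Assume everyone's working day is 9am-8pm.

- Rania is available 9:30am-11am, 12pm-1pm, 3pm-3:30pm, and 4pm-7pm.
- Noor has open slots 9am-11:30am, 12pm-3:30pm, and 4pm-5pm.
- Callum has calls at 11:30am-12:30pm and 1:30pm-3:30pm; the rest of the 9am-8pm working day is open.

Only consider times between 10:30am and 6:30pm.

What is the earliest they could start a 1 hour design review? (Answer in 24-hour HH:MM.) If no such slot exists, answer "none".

Callum free within 09:00–20:00: 09:00–11:30, 12:30–13:30, 15:30–20:00.
Rania ∩ Noor: 09:30–11:00, 12:00–13:00, 15:00–15:30, 16:00–17:00.
Rania ∩ Noor ∩ Callum: 09:30–11:00, 12:30–13:00, 16:00–17:00.
Restricted to 10:30–18:30: 10:30–11:00, 12:30–13:00, 16:00–17:00.
Windows ≥ 60 min: 16:00–17:00.
Earliest such window starts at 16:00.

16:00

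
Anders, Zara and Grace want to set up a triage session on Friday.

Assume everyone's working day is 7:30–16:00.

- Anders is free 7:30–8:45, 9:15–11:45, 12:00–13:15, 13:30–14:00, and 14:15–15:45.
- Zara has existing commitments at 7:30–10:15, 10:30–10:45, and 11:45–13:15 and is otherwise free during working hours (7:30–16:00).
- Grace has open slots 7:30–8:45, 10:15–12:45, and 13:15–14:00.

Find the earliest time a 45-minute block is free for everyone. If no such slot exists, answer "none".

Zara free within 07:30–16:00: 10:15–10:30, 10:45–11:45, 13:15–16:00.
Anders ∩ Zara: 10:15–10:30, 10:45–11:45, 13:30–14:00, 14:15–15:45.
Anders ∩ Zara ∩ Grace: 10:15–10:30, 10:45–11:45, 13:30–14:00.
Windows ≥ 45 min: 10:45–11:45.
Earliest such window starts at 10:45.

10:45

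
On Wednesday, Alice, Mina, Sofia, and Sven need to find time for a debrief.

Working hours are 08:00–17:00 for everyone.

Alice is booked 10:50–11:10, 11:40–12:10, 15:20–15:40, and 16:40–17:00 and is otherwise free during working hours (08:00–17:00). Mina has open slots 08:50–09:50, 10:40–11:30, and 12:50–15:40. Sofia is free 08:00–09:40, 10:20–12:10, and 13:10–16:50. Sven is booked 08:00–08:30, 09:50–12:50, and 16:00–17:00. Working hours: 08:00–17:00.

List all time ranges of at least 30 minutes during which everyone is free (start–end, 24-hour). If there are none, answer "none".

08:50–09:40, 13:10–15:20

Alice free within 08:00–17:00: 08:00–10:50, 11:10–11:40, 12:10–15:20, 15:40–16:40.
Sven free within 08:00–17:00: 08:30–09:50, 12:50–16:00.
Alice ∩ Mina: 08:50–09:50, 10:40–10:50, 11:10–11:30, 12:50–15:20.
Alice ∩ Mina ∩ Sofia: 08:50–09:40, 10:40–10:50, 11:10–11:30, 13:10–15:20.
Alice ∩ Mina ∩ Sofia ∩ Sven: 08:50–09:40, 13:10–15:20.
Windows ≥ 30 min: 08:50–09:40, 13:10–15:20.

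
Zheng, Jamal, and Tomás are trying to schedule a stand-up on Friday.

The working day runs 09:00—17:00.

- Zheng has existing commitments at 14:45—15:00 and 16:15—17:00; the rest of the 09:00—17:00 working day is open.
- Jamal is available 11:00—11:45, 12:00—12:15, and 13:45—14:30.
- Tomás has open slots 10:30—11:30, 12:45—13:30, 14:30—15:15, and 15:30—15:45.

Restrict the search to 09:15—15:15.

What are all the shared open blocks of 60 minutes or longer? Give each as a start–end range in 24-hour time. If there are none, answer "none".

none

Zheng free within 09:00–17:00: 09:00–14:45, 15:00–16:15.
Zheng ∩ Jamal: 11:00–11:45, 12:00–12:15, 13:45–14:30.
Zheng ∩ Jamal ∩ Tomás: 11:00–11:30.
Restricted to 09:15–15:15: 11:00–11:30.
Windows ≥ 60 min: (none).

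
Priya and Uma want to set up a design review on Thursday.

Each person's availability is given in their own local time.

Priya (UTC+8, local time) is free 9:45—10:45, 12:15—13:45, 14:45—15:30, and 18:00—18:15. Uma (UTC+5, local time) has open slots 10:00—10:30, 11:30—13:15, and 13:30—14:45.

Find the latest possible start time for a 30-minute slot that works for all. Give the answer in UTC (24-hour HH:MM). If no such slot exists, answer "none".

07:00

Priya → UTC: 01:45–02:45, 04:15–05:45, 06:45–07:30, 10:00–10:15.
Uma → UTC: 05:00–05:30, 06:30–08:15, 08:30–09:45.
Priya ∩ Uma: 05:00–05:30, 06:45–07:30.
Windows ≥ 30 min: 05:00–05:30, 06:45–07:30.
Latest start in the last window 06:45–07:30 is 07:30 − 30 min = 07:00.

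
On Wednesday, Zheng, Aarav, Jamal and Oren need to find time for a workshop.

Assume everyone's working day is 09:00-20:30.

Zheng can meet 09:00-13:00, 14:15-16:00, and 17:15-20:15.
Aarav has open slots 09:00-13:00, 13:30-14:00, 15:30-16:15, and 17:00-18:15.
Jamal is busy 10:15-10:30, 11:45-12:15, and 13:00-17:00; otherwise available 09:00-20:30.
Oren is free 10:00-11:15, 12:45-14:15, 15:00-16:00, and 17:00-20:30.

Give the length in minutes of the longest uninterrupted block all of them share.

60 minutes

Jamal free within 09:00–20:30: 09:00–10:15, 10:30–11:45, 12:15–13:00, 17:00–20:30.
Zheng ∩ Aarav: 09:00–13:00, 15:30–16:00, 17:15–18:15.
Zheng ∩ Aarav ∩ Jamal: 09:00–10:15, 10:30–11:45, 12:15–13:00, 17:15–18:15.
Zheng ∩ Aarav ∩ Jamal ∩ Oren: 10:00–10:15, 10:30–11:15, 12:45–13:00, 17:15–18:15.
Common window lengths: 15, 45, 15, 60 min; longest is 60.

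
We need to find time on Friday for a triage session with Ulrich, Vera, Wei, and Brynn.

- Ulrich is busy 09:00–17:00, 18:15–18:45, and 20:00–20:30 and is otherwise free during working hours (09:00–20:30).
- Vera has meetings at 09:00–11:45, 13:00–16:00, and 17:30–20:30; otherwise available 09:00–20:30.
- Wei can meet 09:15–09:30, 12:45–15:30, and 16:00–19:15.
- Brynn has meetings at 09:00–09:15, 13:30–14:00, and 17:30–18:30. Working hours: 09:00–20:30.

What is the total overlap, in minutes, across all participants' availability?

30 minutes

Ulrich free within 09:00–20:30: 17:00–18:15, 18:45–20:00.
Vera free within 09:00–20:30: 11:45–13:00, 16:00–17:30.
Brynn free within 09:00–20:30: 09:15–13:30, 14:00–17:30, 18:30–20:30.
Ulrich ∩ Vera: 17:00–17:30.
Ulrich ∩ Vera ∩ Wei: 17:00–17:30.
Ulrich ∩ Vera ∩ Wei ∩ Brynn: 17:00–17:30.
Total common minutes: 30.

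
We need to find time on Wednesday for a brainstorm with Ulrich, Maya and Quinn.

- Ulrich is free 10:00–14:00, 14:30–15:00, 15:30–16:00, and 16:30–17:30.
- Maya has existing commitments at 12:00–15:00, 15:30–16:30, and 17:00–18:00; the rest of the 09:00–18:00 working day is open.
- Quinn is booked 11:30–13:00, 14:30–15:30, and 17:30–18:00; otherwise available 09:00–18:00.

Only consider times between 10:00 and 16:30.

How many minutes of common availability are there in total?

90 minutes

Maya free within 09:00–18:00: 09:00–12:00, 15:00–15:30, 16:30–17:00.
Quinn free within 09:00–18:00: 09:00–11:30, 13:00–14:30, 15:30–17:30.
Ulrich ∩ Maya: 10:00–12:00, 16:30–17:00.
Ulrich ∩ Maya ∩ Quinn: 10:00–11:30, 16:30–17:00.
Restricted to 10:00–16:30: 10:00–11:30.
Total common minutes: 90.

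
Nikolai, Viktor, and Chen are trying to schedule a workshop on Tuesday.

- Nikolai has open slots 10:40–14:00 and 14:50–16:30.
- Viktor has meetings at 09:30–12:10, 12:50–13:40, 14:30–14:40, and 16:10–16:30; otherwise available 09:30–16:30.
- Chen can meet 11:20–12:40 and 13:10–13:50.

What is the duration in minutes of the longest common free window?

30 minutes

Viktor free within 09:30–16:30: 12:10–12:50, 13:40–14:30, 14:40–16:10.
Nikolai ∩ Viktor: 12:10–12:50, 13:40–14:00, 14:50–16:10.
Nikolai ∩ Viktor ∩ Chen: 12:10–12:40, 13:40–13:50.
Common window lengths: 30, 10 min; longest is 30.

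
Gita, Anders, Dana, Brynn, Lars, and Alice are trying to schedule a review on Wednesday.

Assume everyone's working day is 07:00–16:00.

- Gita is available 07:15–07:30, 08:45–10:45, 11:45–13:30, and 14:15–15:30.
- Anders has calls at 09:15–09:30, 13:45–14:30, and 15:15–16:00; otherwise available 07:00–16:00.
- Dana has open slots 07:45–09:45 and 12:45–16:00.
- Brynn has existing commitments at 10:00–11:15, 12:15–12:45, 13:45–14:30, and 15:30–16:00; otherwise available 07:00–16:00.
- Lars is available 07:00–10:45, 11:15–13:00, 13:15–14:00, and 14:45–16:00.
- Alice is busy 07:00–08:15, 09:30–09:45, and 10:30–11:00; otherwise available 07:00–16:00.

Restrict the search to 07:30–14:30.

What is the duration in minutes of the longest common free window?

Anders free within 07:00–16:00: 07:00–09:15, 09:30–13:45, 14:30–15:15.
Brynn free within 07:00–16:00: 07:00–10:00, 11:15–12:15, 12:45–13:45, 14:30–15:30.
Alice free within 07:00–16:00: 08:15–09:30, 09:45–10:30, 11:00–16:00.
Gita ∩ Anders: 07:15–07:30, 08:45–09:15, 09:30–10:45, 11:45–13:30, 14:30–15:15.
Gita ∩ Anders ∩ Dana: 08:45–09:15, 09:30–09:45, 12:45–13:30, 14:30–15:15.
Gita ∩ Anders ∩ Dana ∩ Brynn: 08:45–09:15, 09:30–09:45, 12:45–13:30, 14:30–15:15.
Gita ∩ Anders ∩ Dana ∩ Brynn ∩ Lars: 08:45–09:15, 09:30–09:45, 12:45–13:00, 13:15–13:30, 14:45–15:15.
Gita ∩ Anders ∩ Dana ∩ Brynn ∩ Lars ∩ Alice: 08:45–09:15, 12:45–13:00, 13:15–13:30, 14:45–15:15.
Restricted to 07:30–14:30: 08:45–09:15, 12:45–13:00, 13:15–13:30.
Common window lengths: 30, 15, 15 min; longest is 30.

30 minutes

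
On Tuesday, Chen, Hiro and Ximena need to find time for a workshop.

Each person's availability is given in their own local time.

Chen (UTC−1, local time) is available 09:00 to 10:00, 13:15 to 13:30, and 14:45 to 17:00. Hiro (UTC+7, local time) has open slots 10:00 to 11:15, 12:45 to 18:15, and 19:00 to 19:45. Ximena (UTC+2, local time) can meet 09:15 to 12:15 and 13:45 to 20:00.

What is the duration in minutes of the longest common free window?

Chen → UTC: 10:00–11:00, 14:15–14:30, 15:45–18:00.
Hiro → UTC: 03:00–04:15, 05:45–11:15, 12:00–12:45.
Ximena → UTC: 07:15–10:15, 11:45–18:00.
Chen ∩ Hiro: 10:00–11:00.
Chen ∩ Hiro ∩ Ximena: 10:00–10:15.
Single common window of 15 minutes.

15 minutes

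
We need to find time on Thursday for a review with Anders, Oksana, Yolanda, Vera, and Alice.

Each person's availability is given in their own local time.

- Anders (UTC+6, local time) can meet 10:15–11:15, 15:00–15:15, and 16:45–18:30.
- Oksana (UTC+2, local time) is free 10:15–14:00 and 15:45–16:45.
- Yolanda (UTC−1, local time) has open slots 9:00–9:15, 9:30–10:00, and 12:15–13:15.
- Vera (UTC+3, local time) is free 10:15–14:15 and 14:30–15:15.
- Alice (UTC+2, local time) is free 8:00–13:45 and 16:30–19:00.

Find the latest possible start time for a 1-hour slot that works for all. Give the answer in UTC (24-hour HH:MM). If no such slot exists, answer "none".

none

Anders → UTC: 04:15–05:15, 09:00–09:15, 10:45–12:30.
Oksana → UTC: 08:15–12:00, 13:45–14:45.
Yolanda → UTC: 10:00–10:15, 10:30–11:00, 13:15–14:15.
Vera → UTC: 07:15–11:15, 11:30–12:15.
Alice → UTC: 06:00–11:45, 14:30–17:00.
Anders ∩ Oksana: 09:00–09:15, 10:45–12:00.
Anders ∩ Oksana ∩ Yolanda: 10:45–11:00.
Anders ∩ Oksana ∩ Yolanda ∩ Vera: 10:45–11:00.
Anders ∩ Oksana ∩ Yolanda ∩ Vera ∩ Alice: 10:45–11:00.
Windows ≥ 60 min: (none).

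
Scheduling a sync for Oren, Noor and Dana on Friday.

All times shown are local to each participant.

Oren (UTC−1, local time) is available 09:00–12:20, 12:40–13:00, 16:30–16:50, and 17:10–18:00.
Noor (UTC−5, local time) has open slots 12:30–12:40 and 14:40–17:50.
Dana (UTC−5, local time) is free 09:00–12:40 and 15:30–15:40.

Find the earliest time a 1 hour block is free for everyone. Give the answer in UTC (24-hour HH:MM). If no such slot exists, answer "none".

none

Oren → UTC: 10:00–13:20, 13:40–14:00, 17:30–17:50, 18:10–19:00.
Noor → UTC: 17:30–17:40, 19:40–22:50.
Dana → UTC: 14:00–17:40, 20:30–20:40.
Oren ∩ Noor: 17:30–17:40.
Oren ∩ Noor ∩ Dana: 17:30–17:40.
Windows ≥ 60 min: (none).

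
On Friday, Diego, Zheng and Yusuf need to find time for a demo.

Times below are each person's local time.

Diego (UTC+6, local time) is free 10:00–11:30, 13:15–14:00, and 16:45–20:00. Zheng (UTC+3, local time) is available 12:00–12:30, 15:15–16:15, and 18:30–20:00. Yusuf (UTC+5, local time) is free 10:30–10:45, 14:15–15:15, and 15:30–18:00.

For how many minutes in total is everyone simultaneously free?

Diego → UTC: 04:00–05:30, 07:15–08:00, 10:45–14:00.
Zheng → UTC: 09:00–09:30, 12:15–13:15, 15:30–17:00.
Yusuf → UTC: 05:30–05:45, 09:15–10:15, 10:30–13:00.
Diego ∩ Zheng: 12:15–13:15.
Diego ∩ Zheng ∩ Yusuf: 12:15–13:00.
Total common minutes: 45.

45 minutes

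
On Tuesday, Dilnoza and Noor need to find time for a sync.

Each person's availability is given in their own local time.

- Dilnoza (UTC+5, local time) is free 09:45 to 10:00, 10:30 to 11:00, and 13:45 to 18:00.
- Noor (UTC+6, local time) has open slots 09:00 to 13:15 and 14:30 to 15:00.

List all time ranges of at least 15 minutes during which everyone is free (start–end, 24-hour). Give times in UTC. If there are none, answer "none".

04:45–05:00, 05:30–06:00, 08:45–09:00

Dilnoza → UTC: 04:45–05:00, 05:30–06:00, 08:45–13:00.
Noor → UTC: 03:00–07:15, 08:30–09:00.
Dilnoza ∩ Noor: 04:45–05:00, 05:30–06:00, 08:45–09:00.
Windows ≥ 15 min: 04:45–05:00, 05:30–06:00, 08:45–09:00.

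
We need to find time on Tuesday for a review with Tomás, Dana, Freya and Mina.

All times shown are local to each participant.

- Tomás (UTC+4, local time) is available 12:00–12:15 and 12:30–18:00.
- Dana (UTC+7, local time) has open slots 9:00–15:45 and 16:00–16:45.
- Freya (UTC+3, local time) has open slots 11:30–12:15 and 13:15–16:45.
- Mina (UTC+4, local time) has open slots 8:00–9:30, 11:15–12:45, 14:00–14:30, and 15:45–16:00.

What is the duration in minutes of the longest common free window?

15 minutes

Tomás → UTC: 08:00–08:15, 08:30–14:00.
Dana → UTC: 02:00–08:45, 09:00–09:45.
Freya → UTC: 08:30–09:15, 10:15–13:45.
Mina → UTC: 04:00–05:30, 07:15–08:45, 10:00–10:30, 11:45–12:00.
Tomás ∩ Dana: 08:00–08:15, 08:30–08:45, 09:00–09:45.
Tomás ∩ Dana ∩ Freya: 08:30–08:45, 09:00–09:15.
Tomás ∩ Dana ∩ Freya ∩ Mina: 08:30–08:45.
Single common window of 15 minutes.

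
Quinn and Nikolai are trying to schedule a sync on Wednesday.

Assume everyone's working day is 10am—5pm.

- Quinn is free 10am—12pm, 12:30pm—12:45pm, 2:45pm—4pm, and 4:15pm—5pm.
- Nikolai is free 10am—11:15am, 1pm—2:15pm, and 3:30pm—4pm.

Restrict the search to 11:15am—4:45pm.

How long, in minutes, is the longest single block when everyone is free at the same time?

Quinn ∩ Nikolai: 10:00–11:15, 15:30–16:00.
Restricted to 11:15–16:45: 15:30–16:00.
Single common window of 30 minutes.

30 minutes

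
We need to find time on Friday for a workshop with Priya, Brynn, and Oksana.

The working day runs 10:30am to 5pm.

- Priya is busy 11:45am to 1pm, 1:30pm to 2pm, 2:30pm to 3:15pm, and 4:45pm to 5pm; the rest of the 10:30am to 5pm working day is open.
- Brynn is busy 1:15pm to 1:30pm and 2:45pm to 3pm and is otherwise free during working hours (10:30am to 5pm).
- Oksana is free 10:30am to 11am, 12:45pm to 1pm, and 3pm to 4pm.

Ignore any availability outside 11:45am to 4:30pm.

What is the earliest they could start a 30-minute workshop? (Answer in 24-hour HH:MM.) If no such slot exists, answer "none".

Priya free within 10:30–17:00: 10:30–11:45, 13:00–13:30, 14:00–14:30, 15:15–16:45.
Brynn free within 10:30–17:00: 10:30–13:15, 13:30–14:45, 15:00–17:00.
Priya ∩ Brynn: 10:30–11:45, 13:00–13:15, 14:00–14:30, 15:15–16:45.
Priya ∩ Brynn ∩ Oksana: 10:30–11:00, 15:15–16:00.
Restricted to 11:45–16:30: 15:15–16:00.
Windows ≥ 30 min: 15:15–16:00.
Earliest such window starts at 15:15.

15:15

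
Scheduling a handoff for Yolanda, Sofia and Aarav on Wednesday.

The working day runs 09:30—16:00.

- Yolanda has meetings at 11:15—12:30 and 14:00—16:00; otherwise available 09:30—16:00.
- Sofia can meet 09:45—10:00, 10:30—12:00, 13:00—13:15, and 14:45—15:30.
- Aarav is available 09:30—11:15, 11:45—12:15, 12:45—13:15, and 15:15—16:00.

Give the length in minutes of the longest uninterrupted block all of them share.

45 minutes

Yolanda free within 09:30–16:00: 09:30–11:15, 12:30–14:00.
Yolanda ∩ Sofia: 09:45–10:00, 10:30–11:15, 13:00–13:15.
Yolanda ∩ Sofia ∩ Aarav: 09:45–10:00, 10:30–11:15, 13:00–13:15.
Common window lengths: 15, 45, 15 min; longest is 45.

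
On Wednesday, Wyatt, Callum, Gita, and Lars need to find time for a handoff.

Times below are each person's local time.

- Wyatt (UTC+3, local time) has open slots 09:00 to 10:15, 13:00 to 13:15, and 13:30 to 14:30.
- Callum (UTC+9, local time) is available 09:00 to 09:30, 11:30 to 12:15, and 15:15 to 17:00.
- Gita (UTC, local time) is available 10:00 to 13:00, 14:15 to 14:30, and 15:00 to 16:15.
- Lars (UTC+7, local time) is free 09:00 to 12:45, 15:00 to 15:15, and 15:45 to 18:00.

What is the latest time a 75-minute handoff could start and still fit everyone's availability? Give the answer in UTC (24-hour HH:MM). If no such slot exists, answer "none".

none

Wyatt → UTC: 06:00–07:15, 10:00–10:15, 10:30–11:30.
Callum → UTC: 00:00–00:30, 02:30–03:15, 06:15–08:00.
Gita → UTC: 10:00–13:00, 14:15–14:30, 15:00–16:15.
Lars → UTC: 02:00–05:45, 08:00–08:15, 08:45–11:00.
Wyatt ∩ Callum: 06:15–07:15.
Wyatt ∩ Callum ∩ Gita: (none).
Wyatt ∩ Callum ∩ Gita ∩ Lars: (none).
Windows ≥ 75 min: (none).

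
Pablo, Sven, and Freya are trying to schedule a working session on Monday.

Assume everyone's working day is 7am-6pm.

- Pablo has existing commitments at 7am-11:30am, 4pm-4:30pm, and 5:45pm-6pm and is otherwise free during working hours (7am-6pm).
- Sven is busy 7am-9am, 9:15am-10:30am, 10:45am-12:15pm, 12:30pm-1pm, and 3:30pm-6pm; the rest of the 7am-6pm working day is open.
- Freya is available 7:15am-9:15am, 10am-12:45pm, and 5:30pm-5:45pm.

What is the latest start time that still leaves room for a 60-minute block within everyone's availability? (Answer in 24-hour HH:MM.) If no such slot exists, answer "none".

none

Pablo free within 07:00–18:00: 11:30–16:00, 16:30–17:45.
Sven free within 07:00–18:00: 09:00–09:15, 10:30–10:45, 12:15–12:30, 13:00–15:30.
Pablo ∩ Sven: 12:15–12:30, 13:00–15:30.
Pablo ∩ Sven ∩ Freya: 12:15–12:30.
Windows ≥ 60 min: (none).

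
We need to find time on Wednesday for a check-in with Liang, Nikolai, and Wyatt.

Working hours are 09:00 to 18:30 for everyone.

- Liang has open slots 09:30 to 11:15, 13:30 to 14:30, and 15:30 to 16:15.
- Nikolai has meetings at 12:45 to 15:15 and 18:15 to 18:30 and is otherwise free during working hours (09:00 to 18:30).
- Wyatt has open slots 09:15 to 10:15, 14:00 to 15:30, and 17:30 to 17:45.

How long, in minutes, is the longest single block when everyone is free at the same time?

Nikolai free within 09:00–18:30: 09:00–12:45, 15:15–18:15.
Liang ∩ Nikolai: 09:30–11:15, 15:30–16:15.
Liang ∩ Nikolai ∩ Wyatt: 09:30–10:15.
Single common window of 45 minutes.

45 minutes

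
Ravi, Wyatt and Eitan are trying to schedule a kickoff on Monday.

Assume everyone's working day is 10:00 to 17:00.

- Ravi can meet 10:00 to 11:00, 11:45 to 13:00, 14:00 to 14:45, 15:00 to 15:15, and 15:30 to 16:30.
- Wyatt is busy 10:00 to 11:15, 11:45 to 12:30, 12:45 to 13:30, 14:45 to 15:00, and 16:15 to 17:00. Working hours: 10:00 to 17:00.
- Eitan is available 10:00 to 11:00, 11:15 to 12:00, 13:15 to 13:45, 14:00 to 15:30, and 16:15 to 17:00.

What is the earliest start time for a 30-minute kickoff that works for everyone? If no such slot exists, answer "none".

Wyatt free within 10:00–17:00: 11:15–11:45, 12:30–12:45, 13:30–14:45, 15:00–16:15.
Ravi ∩ Wyatt: 12:30–12:45, 14:00–14:45, 15:00–15:15, 15:30–16:15.
Ravi ∩ Wyatt ∩ Eitan: 14:00–14:45, 15:00–15:15.
Windows ≥ 30 min: 14:00–14:45.
Earliest such window starts at 14:00.

14:00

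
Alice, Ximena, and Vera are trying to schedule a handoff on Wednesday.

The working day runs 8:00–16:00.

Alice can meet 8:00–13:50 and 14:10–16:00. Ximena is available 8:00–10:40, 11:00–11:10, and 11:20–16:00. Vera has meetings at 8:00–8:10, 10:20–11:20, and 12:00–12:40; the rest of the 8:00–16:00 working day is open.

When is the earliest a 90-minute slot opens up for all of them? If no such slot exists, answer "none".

08:10

Vera free within 08:00–16:00: 08:10–10:20, 11:20–12:00, 12:40–16:00.
Alice ∩ Ximena: 08:00–10:40, 11:00–11:10, 11:20–13:50, 14:10–16:00.
Alice ∩ Ximena ∩ Vera: 08:10–10:20, 11:20–12:00, 12:40–13:50, 14:10–16:00.
Windows ≥ 90 min: 08:10–10:20, 14:10–16:00.
Earliest such window starts at 08:10.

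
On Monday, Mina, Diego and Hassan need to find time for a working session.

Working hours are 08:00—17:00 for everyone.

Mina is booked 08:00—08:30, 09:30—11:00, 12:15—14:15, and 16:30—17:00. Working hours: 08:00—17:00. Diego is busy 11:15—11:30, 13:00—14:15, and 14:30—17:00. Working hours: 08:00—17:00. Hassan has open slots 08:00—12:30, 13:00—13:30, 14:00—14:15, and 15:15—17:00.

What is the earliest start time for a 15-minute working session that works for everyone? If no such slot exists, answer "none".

08:30

Mina free within 08:00–17:00: 08:30–09:30, 11:00–12:15, 14:15–16:30.
Diego free within 08:00–17:00: 08:00–11:15, 11:30–13:00, 14:15–14:30.
Mina ∩ Diego: 08:30–09:30, 11:00–11:15, 11:30–12:15, 14:15–14:30.
Mina ∩ Diego ∩ Hassan: 08:30–09:30, 11:00–11:15, 11:30–12:15.
Windows ≥ 15 min: 08:30–09:30, 11:00–11:15, 11:30–12:15.
Earliest such window starts at 08:30.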